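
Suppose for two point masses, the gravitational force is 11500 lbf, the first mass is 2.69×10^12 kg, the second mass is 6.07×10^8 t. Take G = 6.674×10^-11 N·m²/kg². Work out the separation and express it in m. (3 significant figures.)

46200 m

From Newton's law of gravitation: r = √(G·m₁m₂/F).
F = 11500 lbf = 51155 N; m₁ = 2.69×10^12 kg; m₂ = 6.07×10^8 t = 6.070×10^11 kg; G = 6.674×10^-11 N·m²/kg².
r = 46155 m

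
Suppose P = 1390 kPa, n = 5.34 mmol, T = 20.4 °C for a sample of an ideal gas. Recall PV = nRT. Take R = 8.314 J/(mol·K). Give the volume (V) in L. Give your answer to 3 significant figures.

0.00938 L

Rearranging PV = nRT for V: V = nRT/P.
P = 1390 kPa = 1.390×10^6 Pa; n = 5.34 mmol = 0.005340 mol; T = 20.4 °C = 293.5 K; R = 8.314 J/(mol·K).
V = 9.376×10^-6 m³
9.376×10^-6 m³ × (1 L / 0.001000 m³) = 0.009376 L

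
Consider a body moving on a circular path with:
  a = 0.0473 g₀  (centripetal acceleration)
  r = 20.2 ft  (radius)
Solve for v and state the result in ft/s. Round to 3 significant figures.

Rearranging: v = √(a·r).
a = 0.0473 g₀ = 0.4639 m/s²; r = 20.2 ft = 6.157 m.
v = 1.690 m/s
1.690 m/s × (1 ft/s / 0.3048 m/s) = 5.544 ft/s

5.54 ft/s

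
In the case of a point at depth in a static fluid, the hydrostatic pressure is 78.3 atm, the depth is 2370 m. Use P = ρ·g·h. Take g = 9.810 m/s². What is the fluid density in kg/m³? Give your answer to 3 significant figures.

341 kg/m³

Solving P = ρ·g·h for ρ: ρ = P/(g·h).
P = 78.3 atm = 7.934×10^6 Pa; h = 2370 m; g = 9.810 m/s².
ρ = 341.2 kg/m³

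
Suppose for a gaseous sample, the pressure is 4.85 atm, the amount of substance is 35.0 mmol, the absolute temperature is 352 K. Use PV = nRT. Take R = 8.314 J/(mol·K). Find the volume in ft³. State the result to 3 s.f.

0.00736 ft³

Rearranging PV = nRT for V: V = nRT/P.
P = 4.85 atm = 4.914×10^5 Pa; n = 35.0 mmol = 0.03500 mol; T = 352 K; R = 8.314 J/(mol·K).
V = 2.084×10^-4 m³
2.084×10^-4 m³ × (1 ft³ / 0.02832 m³) = 0.007361 ft³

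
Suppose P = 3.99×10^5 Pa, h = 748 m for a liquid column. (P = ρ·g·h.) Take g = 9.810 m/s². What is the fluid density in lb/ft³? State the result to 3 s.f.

Rearranging P = ρ·g·h for ρ: ρ = P/(g·h).
P = 3.99×10^5 Pa; h = 748 m; g = 9.810 m/s².
ρ = 54.38 kg/m³
54.38 kg/m³ × (1 lb/ft³ / 16.02 kg/m³) = 3.395 lb/ft³

3.39 lb/ft³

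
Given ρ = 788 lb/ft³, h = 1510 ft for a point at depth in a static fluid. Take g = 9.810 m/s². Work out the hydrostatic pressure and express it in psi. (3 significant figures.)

P is given directly by: P = ρgh.
ρ = 788 lb/ft³ = 12623 kg/m³; h = 1510 ft = 460.2 m; g = 9.810 m/s².
P = 5.699×10^7 Pa
5.699×10^7 Pa × (1 psi / 6895 Pa) = 8266 psi

8270 psi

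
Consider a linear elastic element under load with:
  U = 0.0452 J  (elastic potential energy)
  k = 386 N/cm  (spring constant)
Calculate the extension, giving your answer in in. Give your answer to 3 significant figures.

0.0602 in

Rearranging U = ½k·x² for x: x = √(2U/k).
U = 0.0452 J; k = 386 N/cm = 38600 N/m.
x = 0.001530 m
0.001530 m × (1 in / 0.02540 m) = 0.06025 in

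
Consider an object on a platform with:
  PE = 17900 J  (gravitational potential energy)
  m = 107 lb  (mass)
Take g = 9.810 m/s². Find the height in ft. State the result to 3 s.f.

Rearranging PE = m·g·h for h: h = PE/(m·g).
PE = 17900 J; m = 107 lb = 48.53 kg; g = 9.810 m/s².
h = 37.60 m
37.60 m × (1 ft / 0.3048 m) = 123.3 ft

123 ft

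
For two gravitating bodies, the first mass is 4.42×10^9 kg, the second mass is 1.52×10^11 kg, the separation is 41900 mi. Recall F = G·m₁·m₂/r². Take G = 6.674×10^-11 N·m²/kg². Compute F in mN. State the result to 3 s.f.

Directly: F = Gm₁m₂/r².
m₁ = 4.42×10^9 kg; m₂ = 1.52×10^11 kg; r = 41900 mi = 6.743×10^7 m; G = 6.674×10^-11 N·m²/kg².
F = 9.861×10^-6 N
9.861×10^-6 N × (1 mN / 0.001000 N) = 0.009861 mN

0.00986 mN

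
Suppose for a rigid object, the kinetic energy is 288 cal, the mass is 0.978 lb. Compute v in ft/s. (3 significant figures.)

Rearranging: v = √(2·KE/m).
KE = 288 cal = 1205 J; m = 0.978 lb = 0.4436 kg.
v = 73.71 m/s
73.71 m/s × (1 ft/s / 0.3048 m/s) = 241.8 ft/s

242 ft/s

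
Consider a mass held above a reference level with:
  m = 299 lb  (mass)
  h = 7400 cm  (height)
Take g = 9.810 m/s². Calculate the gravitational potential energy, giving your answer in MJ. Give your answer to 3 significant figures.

0.0985 MJ

Directly: PE = mgh.
m = 299 lb = 135.6 kg; h = 7400 cm = 74.00 m; g = 9.810 m/s².
PE = 98455 J
98455 J × (1 MJ / 1.000×10^6 J) = 0.09845 MJ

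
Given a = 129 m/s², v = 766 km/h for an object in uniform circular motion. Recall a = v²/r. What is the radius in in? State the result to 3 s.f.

13800 in

Rearranging: r = v²/a.
a = 129 m/s²; v = 766 km/h = 212.8 m/s.
r = 351.0 m
351.0 m × (1 in / 0.02540 m) = 13817 in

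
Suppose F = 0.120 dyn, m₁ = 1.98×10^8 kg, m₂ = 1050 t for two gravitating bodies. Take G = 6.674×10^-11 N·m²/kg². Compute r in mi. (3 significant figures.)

66.8 mi

Rearranging: r = √(G·m₁m₂/F).
F = 0.120 dyn = 1.200×10^-6 N; m₁ = 1.98×10^8 kg; m₂ = 1050 t = 1.050×10^6 kg; G = 6.674×10^-11 N·m²/kg².
r = 1.075×10^5 m
1.075×10^5 m × (1 mi / 1609 m) = 66.82 mi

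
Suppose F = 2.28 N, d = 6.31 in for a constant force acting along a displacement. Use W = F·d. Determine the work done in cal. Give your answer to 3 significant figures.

0.0873 cal

W is given directly by: W = F·d.
F = 2.28 N; d = 6.31 in = 0.1603 m.
W = 0.3654 J
0.3654 J × (1 cal / 4.184 J) = 0.08734 cal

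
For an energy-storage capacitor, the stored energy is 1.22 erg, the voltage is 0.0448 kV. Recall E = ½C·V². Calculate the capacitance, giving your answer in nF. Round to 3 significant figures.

0.122 nF

Solving E = ½C·V² for C: C = 2E/V².
E = 1.22 erg = 1.220×10^-7 J; V = 0.0448 kV = 44.80 V.
C = 1.216×10^-10 F
1.216×10^-10 F × (1 nF / 1.000×10^-9 F) = 0.1216 nF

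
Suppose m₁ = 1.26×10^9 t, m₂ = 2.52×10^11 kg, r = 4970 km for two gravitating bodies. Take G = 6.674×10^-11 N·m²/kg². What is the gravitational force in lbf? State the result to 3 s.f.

Directly: F = Gm₁m₂/r².
m₁ = 1.26×10^9 t = 1.260×10^12 kg; m₂ = 2.52×10^11 kg; r = 4970 km = 4.970×10^6 m; G = 6.674×10^-11 N·m²/kg².
F = 0.8579 N  (the unit combination reduces to kg·m/s² = N)
0.8579 N × (1 lbf / 4.448 N) = 0.1929 lbf

0.193 lbf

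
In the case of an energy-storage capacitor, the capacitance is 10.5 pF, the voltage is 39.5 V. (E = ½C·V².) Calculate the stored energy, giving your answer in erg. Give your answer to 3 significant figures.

Directly: E = ½CV².
C = 10.5 pF = 1.050×10^-11 F; V = 39.5 V.
E = 8.191×10^-9 J
8.191×10^-9 J × (1 erg / 1.000×10^-7 J) = 0.08191 erg

0.0819 erg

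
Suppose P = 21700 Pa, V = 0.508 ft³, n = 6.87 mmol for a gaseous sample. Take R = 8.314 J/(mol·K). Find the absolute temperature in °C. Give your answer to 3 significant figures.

5190 °C

Rearranging: T = PV/(nR).
P = 21700 Pa; V = 0.508 ft³ = 0.01438 m³; n = 6.87 mmol = 0.006870 mol; R = 8.314 J/(mol·K).
T = 5465 K
5465 K − 273.15 = 5192 °C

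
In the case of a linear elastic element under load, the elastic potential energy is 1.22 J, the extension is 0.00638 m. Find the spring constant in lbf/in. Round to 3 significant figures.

Rearranging: k = 2U/x².
U = 1.22 J; x = 0.00638 m.
k = 59944 N/m
59944 N/m × (1 lbf/in / 175.1 N/m) = 342.3 lbf/in

342 lbf/in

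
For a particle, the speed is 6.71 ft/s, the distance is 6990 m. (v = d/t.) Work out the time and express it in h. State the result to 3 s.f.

0.949 h

Rearranging: t = d/v.
v = 6.71 ft/s = 2.045 m/s; d = 6990 m.
t = 3418 s
3418 s × (1 h / 3600 s) = 0.9494 h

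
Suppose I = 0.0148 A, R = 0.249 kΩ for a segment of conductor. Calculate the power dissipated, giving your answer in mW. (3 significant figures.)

54.5 mW

Directly: P = I²R.
I = 0.0148 A; R = 0.249 kΩ = 249.0 Ω.
P = 0.05454 W  (the unit combination reduces to kg·m²/s³ = W)
0.05454 W × (1 mW / 0.001000 W) = 54.54 mW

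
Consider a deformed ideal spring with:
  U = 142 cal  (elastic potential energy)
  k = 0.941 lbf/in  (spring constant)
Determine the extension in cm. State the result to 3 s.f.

269 cm

Rearranging U = ½k·x² for x: x = √(2U/k).
U = 142 cal = 594.1 J; k = 0.941 lbf/in = 164.8 N/m.
x = 2.685 m
2.685 m × (1 cm / 0.01000 m) = 268.5 cm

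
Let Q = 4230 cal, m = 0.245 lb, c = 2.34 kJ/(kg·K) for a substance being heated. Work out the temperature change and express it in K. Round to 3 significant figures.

Rearranging: ΔT = Q/(m·c).
Q = 4230 cal = 17698 J; m = 0.245 lb = 0.1111 kg; c = 2.34 kJ/(kg·K) = 2340 J/(kg·K).
ΔT = 68.06 K

68.1 K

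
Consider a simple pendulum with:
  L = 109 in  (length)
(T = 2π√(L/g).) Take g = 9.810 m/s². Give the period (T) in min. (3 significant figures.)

0.0556 min

Directly: T = 2π√(L/g).
L = 109 in = 2.769 m; g = 9.810 m/s².
T = 3.338 s
3.338 s × (1 min / 60.00 s) = 0.05563 min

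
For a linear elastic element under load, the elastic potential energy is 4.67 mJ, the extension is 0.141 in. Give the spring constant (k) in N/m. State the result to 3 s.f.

Rearranging U = ½k·x² for k: k = 2U/x².
U = 4.67 mJ = 0.004670 J; x = 0.141 in = 0.003581 m.
k = 728.2 N/m

728 N/m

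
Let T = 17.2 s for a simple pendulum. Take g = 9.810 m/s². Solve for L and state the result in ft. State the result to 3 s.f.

Solving T = 2π√(L/g) for L: L = g·(T/2π)².
T = 17.2 s; g = 9.810 m/s².
L = 73.51 m
73.51 m × (1 ft / 0.3048 m) = 241.2 ft

241 ft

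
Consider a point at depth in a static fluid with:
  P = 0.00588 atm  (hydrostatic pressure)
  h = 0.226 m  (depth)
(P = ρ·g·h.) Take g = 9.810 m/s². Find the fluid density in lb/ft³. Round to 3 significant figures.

16.8 lb/ft³

Rearranging P = ρ·g·h for ρ: ρ = P/(g·h).
P = 0.00588 atm = 595.8 Pa; h = 0.226 m; g = 9.810 m/s².
ρ = 268.7 kg/m³
268.7 kg/m³ × (1 lb/ft³ / 16.02 kg/m³) = 16.78 lb/ft³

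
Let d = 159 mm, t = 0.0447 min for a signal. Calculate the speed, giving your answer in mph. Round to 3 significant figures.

Directly: v = d/t.
d = 159 mm = 0.1590 m; t = 0.0447 min = 2.682 s.
v = 0.05928 m/s
0.05928 m/s × (1 mph / 0.4470 m/s) = 0.1326 mph

0.133 mph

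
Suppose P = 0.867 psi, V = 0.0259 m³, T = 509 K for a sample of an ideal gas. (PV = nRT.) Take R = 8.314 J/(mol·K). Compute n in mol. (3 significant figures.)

Rearranging: n = PV/(RT).
P = 0.867 psi = 5978 Pa; V = 0.0259 m³; T = 509 K; R = 8.314 J/(mol·K).
n = 0.03659 mol

0.0366 mol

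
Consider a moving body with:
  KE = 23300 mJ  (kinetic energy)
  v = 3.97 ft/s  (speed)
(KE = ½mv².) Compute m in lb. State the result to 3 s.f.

70.2 lb

Rearranging: m = 2·KE/v².
KE = 23300 mJ = 23.30 J; v = 3.97 ft/s = 1.210 m/s.
m = 31.83 kg
31.83 kg × (1 lb / 0.4536 kg) = 70.16 lb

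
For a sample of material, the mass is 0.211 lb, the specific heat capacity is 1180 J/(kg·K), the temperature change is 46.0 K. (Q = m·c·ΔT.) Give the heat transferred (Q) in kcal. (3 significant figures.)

Directly: Q = mcΔT.
m = 0.211 lb = 0.09571 kg; c = 1180 J/(kg·K); ΔT = 46.0 K.
Q = 5195 J
5195 J × (1 kcal / 4184 J) = 1.242 kcal

1.24 kcal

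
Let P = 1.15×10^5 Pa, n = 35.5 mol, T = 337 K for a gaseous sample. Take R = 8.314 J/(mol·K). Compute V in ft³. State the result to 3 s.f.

30.5 ft³

From the ideal-gas law: V = nRT/P.
P = 1.15×10^5 Pa; n = 35.5 mol; T = 337 K; R = 8.314 J/(mol·K).
V = 0.8649 m³
0.8649 m³ × (1 ft³ / 0.02832 m³) = 30.54 ft³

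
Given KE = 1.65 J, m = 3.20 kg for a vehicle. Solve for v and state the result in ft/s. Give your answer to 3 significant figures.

Rearranging KE = ½mv² for v: v = √(2·KE/m).
KE = 1.65 J; m = 3.20 kg.
v = 1.016 m/s
1.016 m/s × (1 ft/s / 0.3048 m/s) = 3.332 ft/s

3.33 ft/s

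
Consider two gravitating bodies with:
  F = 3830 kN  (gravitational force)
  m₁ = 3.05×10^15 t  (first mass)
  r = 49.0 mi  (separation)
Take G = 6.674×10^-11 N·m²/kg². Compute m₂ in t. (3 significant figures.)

From Newton's law of gravitation: m₂ = F·r²/(G·m₁).
F = 3830 kN = 3.830×10^6 N; m₁ = 3.05×10^15 t = 3.050×10^18 kg; r = 49.0 mi = 78858 m; G = 6.674×10^-11 N·m²/kg².
m₂ = 1.170×10^8 kg
1.170×10^8 kg × (1 t / 1000 kg) = 1.170×10^5 t

1.17×10^5 t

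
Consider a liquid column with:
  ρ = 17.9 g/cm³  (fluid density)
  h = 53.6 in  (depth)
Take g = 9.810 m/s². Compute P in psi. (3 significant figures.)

Directly: P = ρgh.
ρ = 17.9 g/cm³ = 17900 kg/m³; h = 53.6 in = 1.361 m; g = 9.810 m/s².
P = 2.391×10^5 Pa  (the unit combination reduces to kg/(m·s²) = Pa)
2.391×10^5 Pa × (1 psi / 6895 Pa) = 34.67 psi

34.7 psi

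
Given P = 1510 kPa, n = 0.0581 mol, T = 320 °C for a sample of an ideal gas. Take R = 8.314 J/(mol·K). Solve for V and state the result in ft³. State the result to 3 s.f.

From the ideal-gas law: V = nRT/P.
P = 1510 kPa = 1.510×10^6 Pa; n = 0.0581 mol; T = 320 °C = 593.1 K; R = 8.314 J/(mol·K).
V = 1.897×10^-4 m³
1.897×10^-4 m³ × (1 ft³ / 0.02832 m³) = 0.006701 ft³

0.00670 ft³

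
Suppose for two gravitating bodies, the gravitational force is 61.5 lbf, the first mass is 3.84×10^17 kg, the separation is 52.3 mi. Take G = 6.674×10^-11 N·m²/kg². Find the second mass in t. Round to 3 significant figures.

75.6 t

Rearranging: m₂ = F·r²/(G·m₁).
F = 61.5 lbf = 273.6 N; m₁ = 3.84×10^17 kg; r = 52.3 mi = 84169 m; G = 6.674×10^-11 N·m²/kg².
m₂ = 75621 kg
75621 kg × (1 t / 1000 kg) = 75.62 t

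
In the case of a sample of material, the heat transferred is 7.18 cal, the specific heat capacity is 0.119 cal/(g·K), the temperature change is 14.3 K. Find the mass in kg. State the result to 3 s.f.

0.00422 kg

Solving Q = m·c·ΔT for m: m = Q/(c·ΔT).
Q = 7.18 cal = 30.04 J; c = 0.119 cal/(g·K) = 497.9 J/(kg·K); ΔT = 14.3 K.
m = 0.004219 kg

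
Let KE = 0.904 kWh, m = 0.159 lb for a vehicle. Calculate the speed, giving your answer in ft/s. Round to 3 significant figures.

31200 ft/s

Solving KE = ½mv² for v: v = √(2·KE/m).
KE = 0.904 kWh = 3.254×10^6 J; m = 0.159 lb = 0.07212 kg.
v = 9500 m/s
9500 m/s × (1 ft/s / 0.3048 m/s) = 31168 ft/s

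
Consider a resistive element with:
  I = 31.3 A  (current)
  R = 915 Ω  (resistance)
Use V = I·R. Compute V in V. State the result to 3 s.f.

28600 V

From Ohm's law: V = IR.
I = 31.3 A; R = 915 Ω.
V = 28640 V  (the unit combination reduces to kg·m²/(A·s³) = V)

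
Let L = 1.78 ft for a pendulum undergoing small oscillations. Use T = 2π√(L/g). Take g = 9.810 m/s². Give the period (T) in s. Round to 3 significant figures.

1.48 s

Directly: T = 2π√(L/g).
L = 1.78 ft = 0.5425 m; g = 9.810 m/s².
T = 1.478 s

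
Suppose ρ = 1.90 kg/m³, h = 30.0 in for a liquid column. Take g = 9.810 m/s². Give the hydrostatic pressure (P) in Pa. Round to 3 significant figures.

P is given directly by: P = ρgh.
ρ = 1.90 kg/m³; h = 30.0 in = 0.7620 m; g = 9.810 m/s².
P = 14.20 Pa  (the unit combination reduces to kg/(m·s²) = Pa)

14.2 Pa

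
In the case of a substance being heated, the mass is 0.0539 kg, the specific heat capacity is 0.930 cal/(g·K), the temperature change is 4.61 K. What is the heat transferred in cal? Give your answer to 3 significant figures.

231 cal

Directly: Q = mcΔT.
m = 0.0539 kg; c = 0.930 cal/(g·K) = 3891 J/(kg·K); ΔT = 4.61 K.
Q = 966.9 J  (the unit combination reduces to kg·m²/s² = J)
966.9 J × (1 cal / 4.184 J) = 231.1 cal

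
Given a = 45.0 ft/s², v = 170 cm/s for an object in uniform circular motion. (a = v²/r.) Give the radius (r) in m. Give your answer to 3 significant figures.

0.211 m

Rearranging a = v²/r for r: r = v²/a.
a = 45.0 ft/s² = 13.72 m/s²; v = 170 cm/s = 1.700 m/s.
r = 0.2107 m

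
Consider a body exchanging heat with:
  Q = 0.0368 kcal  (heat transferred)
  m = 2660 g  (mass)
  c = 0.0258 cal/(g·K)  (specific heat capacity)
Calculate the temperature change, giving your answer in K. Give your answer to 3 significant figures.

0.536 K

Solving Q = m·c·ΔT for ΔT: ΔT = Q/(m·c).
Q = 0.0368 kcal = 154.0 J; m = 2660 g = 2.660 kg; c = 0.0258 cal/(g·K) = 107.9 J/(kg·K).
ΔT = 0.5362 K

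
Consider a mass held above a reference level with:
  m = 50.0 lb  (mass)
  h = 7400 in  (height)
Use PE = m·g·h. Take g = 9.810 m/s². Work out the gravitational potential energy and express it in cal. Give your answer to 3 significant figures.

Directly: PE = mgh.
m = 50.0 lb = 22.68 kg; h = 7400 in = 188.0 m; g = 9.810 m/s².
PE = 41819 J
41819 J × (1 cal / 4.184 J) = 9995 cal

9990 cal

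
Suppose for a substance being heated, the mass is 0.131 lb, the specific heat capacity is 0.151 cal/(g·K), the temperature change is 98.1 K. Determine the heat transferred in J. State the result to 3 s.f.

Directly: Q = mcΔT.
m = 0.131 lb = 0.05942 kg; c = 0.151 cal/(g·K) = 631.8 J/(kg·K); ΔT = 98.1 K.
Q = 3683 J

3680 J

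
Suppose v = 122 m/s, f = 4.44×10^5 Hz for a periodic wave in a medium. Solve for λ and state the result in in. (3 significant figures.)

Solving v = f·λ for λ: λ = v/f.
v = 122 m/s; f = 4.44×10^5 Hz.
λ = 2.748×10^-4 m
2.748×10^-4 m × (1 in / 0.02540 m) = 0.01082 in

0.0108 in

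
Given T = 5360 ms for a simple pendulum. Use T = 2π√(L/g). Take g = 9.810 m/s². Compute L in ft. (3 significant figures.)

23.4 ft

Solving T = 2π√(L/g) for L: L = g·(T/2π)².
T = 5360 ms = 5.360 s; g = 9.810 m/s².
L = 7.139 m
7.139 m × (1 ft / 0.3048 m) = 23.42 ft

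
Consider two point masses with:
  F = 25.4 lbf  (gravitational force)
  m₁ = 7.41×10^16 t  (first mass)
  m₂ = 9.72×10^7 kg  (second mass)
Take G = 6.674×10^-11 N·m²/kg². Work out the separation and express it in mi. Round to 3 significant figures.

Rearranging F = G·m₁·m₂/r² for r: r = √(G·m₁m₂/F).
F = 25.4 lbf = 113.0 N; m₁ = 7.41×10^16 t = 7.410×10^19 kg; m₂ = 9.72×10^7 kg; G = 6.674×10^-11 N·m²/kg².
r = 6.523×10^7 m
6.523×10^7 m × (1 mi / 1609 m) = 40530 mi

40500 mi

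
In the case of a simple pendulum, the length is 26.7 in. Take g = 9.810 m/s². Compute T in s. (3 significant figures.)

T is given directly by: T = 2π√(L/g).
L = 26.7 in = 0.6782 m; g = 9.810 m/s².
T = 1.652 s

1.65 s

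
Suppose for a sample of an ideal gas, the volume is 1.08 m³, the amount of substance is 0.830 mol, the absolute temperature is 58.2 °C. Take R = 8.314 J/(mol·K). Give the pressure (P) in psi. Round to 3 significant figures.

Directly: P = nRT/V.
V = 1.08 m³; n = 0.830 mol; T = 58.2 °C = 331.3 K; R = 8.314 J/(mol·K).
P = 2117 Pa  (the unit combination reduces to kg/(m·s²) = Pa)
2117 Pa × (1 psi / 6895 Pa) = 0.3071 psi

0.307 psi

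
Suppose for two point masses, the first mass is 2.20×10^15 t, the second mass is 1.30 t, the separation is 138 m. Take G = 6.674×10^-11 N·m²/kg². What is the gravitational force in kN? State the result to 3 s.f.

10000 kN

From Newton's law of gravitation: F = Gm₁m₂/r².
m₁ = 2.20×10^15 t = 2.200×10^18 kg; m₂ = 1.30 t = 1300 kg; r = 138 m; G = 6.674×10^-11 N·m²/kg².
F = 1.002×10^7 N
1.002×10^7 N × (1 kN / 1000 N) = 10023 kN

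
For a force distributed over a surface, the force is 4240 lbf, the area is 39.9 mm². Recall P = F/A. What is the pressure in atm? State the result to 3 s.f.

Directly: P = F/A.
F = 4240 lbf = 18860 N; A = 39.9 mm² = 3.990×10^-5 m².
P = 4.727×10^8 Pa  (the unit combination reduces to kg/(m·s²) = Pa)
4.727×10^8 Pa × (1 atm / 1.013×10^5 Pa) = 4665 atm

4670 atm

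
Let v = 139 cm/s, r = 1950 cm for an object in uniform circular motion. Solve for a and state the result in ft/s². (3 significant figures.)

a is given directly by: a = v²/r.
v = 139 cm/s = 1.390 m/s; r = 1950 cm = 19.50 m.
a = 0.09908 m/s²
0.09908 m/s² × (1 ft/s² / 0.3048 m/s²) = 0.3251 ft/s²

0.325 ft/s²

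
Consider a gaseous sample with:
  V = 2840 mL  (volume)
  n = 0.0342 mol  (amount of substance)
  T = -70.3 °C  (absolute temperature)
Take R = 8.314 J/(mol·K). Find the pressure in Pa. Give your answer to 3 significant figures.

20300 Pa

Directly: P = nRT/V.
V = 2840 mL = 0.002840 m³; n = 0.0342 mol; T = -70.3 °C = 202.8 K; R = 8.314 J/(mol·K).
P = 20309 Pa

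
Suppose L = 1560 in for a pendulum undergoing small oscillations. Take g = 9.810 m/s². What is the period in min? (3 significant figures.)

0.210 min

T is given directly by: T = 2π√(L/g).
L = 1560 in = 39.62 m; g = 9.810 m/s².
T = 12.63 s
12.63 s × (1 min / 60.00 s) = 0.2105 min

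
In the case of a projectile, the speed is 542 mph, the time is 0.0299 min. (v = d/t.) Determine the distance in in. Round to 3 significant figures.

17100 in

Solving v = d/t for d: d = v·t.
v = 542 mph = 242.3 m/s; t = 0.0299 min = 1.794 s.
d = 434.7 m
434.7 m × (1 in / 0.02540 m) = 17113 in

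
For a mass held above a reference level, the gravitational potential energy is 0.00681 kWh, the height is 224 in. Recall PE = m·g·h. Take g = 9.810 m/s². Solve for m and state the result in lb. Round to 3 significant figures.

968 lb

Rearranging PE = m·g·h for m: m = PE/(g·h).
PE = 0.00681 kWh = 24516 J; h = 224 in = 5.690 m; g = 9.810 m/s².
m = 439.2 kg
439.2 kg × (1 lb / 0.4536 kg) = 968.4 lb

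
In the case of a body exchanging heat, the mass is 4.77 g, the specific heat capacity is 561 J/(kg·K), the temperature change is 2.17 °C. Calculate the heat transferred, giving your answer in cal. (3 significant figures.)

Directly: Q = mcΔT.
m = 4.77 g = 0.004770 kg; c = 561 J/(kg·K); ΔT = 2.17 °C = 2.170 K.
Q = 5.807 J  (the unit combination reduces to kg·m²/s² = J)
5.807 J × (1 cal / 4.184 J) = 1.388 cal

1.39 cal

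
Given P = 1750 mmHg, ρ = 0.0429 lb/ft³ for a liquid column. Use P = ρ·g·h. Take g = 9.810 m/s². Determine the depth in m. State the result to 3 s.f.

34600 m

Rearranging: h = P/(ρ·g).
P = 1750 mmHg = 2.333×10^5 Pa; ρ = 0.0429 lb/ft³ = 0.6872 kg/m³; g = 9.810 m/s².
h = 34609 m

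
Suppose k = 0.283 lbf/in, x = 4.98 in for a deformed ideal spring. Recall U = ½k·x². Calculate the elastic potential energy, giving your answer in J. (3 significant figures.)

0.396 J

Directly: U = ½kx².
k = 0.283 lbf/in = 49.56 N/m; x = 4.98 in = 0.1265 m.
U = 0.3965 J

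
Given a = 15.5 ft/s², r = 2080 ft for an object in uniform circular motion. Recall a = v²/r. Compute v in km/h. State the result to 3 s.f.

197 km/h

Solving a = v²/r for v: v = √(a·r).
a = 15.5 ft/s² = 4.724 m/s²; r = 2080 ft = 634.0 m.
v = 54.73 m/s
54.73 m/s × (1 km/h / 0.2778 m/s) = 197.0 km/h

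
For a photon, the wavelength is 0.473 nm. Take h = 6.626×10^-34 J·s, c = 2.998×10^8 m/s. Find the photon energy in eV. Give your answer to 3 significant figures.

2620 eV

E is given directly by: E = hc/λ.
λ = 0.473 nm = 4.730×10^-10 m; h = 6.626×10^-34 J·s; c = 2.998×10^8 m/s.
E = 4.200×10^-16 J
4.200×10^-16 J × (1 eV / 1.602×10^-19 J) = 2621 eV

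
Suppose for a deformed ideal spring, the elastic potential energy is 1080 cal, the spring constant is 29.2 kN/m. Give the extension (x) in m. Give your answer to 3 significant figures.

Solving U = ½k·x² for x: x = √(2U/k).
U = 1080 cal = 4519 J; k = 29.2 kN/m = 29200 N/m.
x = 0.5563 m

0.556 m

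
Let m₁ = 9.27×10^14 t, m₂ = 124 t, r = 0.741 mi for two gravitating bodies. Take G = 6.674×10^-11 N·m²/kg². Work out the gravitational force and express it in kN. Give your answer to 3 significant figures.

5390 kN

From Newton's law of gravitation: F = Gm₁m₂/r².
m₁ = 9.27×10^14 t = 9.270×10^17 kg; m₂ = 124 t = 1.240×10^5 kg; r = 0.741 mi = 1193 m; G = 6.674×10^-11 N·m²/kg².
F = 5.395×10^6 N  (the unit combination reduces to kg·m/s² = N)
5.395×10^6 N × (1 kN / 1000 N) = 5395 kN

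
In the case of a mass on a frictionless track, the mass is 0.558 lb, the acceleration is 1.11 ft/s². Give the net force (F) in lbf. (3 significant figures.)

0.0193 lbf

From Newton's second law: F = m·a.
m = 0.558 lb = 0.2531 kg; a = 1.11 ft/s² = 0.3383 m/s².
F = 0.08563 N  (the unit combination reduces to kg·m/s² = N)
0.08563 N × (1 lbf / 4.448 N) = 0.01925 lbf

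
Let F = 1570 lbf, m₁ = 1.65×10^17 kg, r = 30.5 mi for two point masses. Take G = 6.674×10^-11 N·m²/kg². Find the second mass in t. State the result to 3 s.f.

Solving F = G·m₁·m₂/r² for m₂: m₂ = F·r²/(G·m₁).
F = 1570 lbf = 6984 N; m₁ = 1.65×10^17 kg; r = 30.5 mi = 49085 m; G = 6.674×10^-11 N·m²/kg².
m₂ = 1.528×10^6 kg
1.528×10^6 kg × (1 t / 1000 kg) = 1528 t

1530 t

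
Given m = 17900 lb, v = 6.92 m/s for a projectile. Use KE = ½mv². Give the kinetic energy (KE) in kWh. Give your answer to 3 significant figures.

Directly: KE = ½mv².
m = 17900 lb = 8119 kg; v = 6.92 m/s.
KE = 1.944×10^5 J
1.944×10^5 J × (1 kWh / 3.600×10^6 J) = 0.05400 kWh

0.0540 kWh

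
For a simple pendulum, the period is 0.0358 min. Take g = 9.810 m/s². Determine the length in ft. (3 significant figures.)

Rearranging T = 2π√(L/g) for L: L = g·(T/2π)².
T = 0.0358 min = 2.148 s; g = 9.810 m/s².
L = 1.147 m
1.147 m × (1 ft / 0.3048 m) = 3.762 ft

3.76 ft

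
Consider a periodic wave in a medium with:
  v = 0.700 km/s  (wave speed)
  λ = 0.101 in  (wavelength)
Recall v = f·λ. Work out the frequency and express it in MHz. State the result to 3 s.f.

0.273 MHz

Solving v = f·λ for f: f = v/λ.
v = 0.700 km/s = 700.0 m/s; λ = 0.101 in = 0.002565 m.
f = 2.729×10^5 Hz
2.729×10^5 Hz × (1 MHz / 1.000×10^6 Hz) = 0.2729 MHz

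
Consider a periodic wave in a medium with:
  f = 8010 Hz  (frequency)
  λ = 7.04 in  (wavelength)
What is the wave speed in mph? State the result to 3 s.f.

3200 mph

Directly: v = fλ.
f = 8010 Hz; λ = 7.04 in = 0.1788 m.
v = 1432 m/s
1432 m/s × (1 mph / 0.4470 m/s) = 3204 mph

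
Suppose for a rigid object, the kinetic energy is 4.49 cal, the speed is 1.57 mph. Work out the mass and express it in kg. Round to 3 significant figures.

76.3 kg

Rearranging KE = ½mv² for m: m = 2·KE/v².
KE = 4.49 cal = 18.79 J; v = 1.57 mph = 0.7019 m/s.
m = 76.27 kg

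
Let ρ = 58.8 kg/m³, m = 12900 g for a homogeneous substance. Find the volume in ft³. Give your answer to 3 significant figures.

7.75 ft³

Solving ρ = m/V for V: V = m/ρ.
ρ = 58.8 kg/m³; m = 12900 g = 12.90 kg.
V = 0.2194 m³
0.2194 m³ × (1 ft³ / 0.02832 m³) = 7.748 ft³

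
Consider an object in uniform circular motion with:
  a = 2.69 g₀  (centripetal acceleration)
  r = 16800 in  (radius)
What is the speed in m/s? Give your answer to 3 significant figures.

Solving a = v²/r for v: v = √(a·r).
a = 2.69 g₀ = 26.38 m/s²; r = 16800 in = 426.7 m.
v = 106.1 m/s

106 m/s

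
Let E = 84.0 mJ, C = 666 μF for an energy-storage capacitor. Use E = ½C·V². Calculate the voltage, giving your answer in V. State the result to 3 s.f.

Rearranging: V = √(2E/C).
E = 84.0 mJ = 0.08400 J; C = 666 μF = 6.660×10^-4 F.
V = 15.88 V

15.9 V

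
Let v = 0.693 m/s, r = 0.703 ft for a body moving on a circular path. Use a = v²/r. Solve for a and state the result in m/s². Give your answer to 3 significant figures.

2.24 m/s²

a is given directly by: a = v²/r.
v = 0.693 m/s; r = 0.703 ft = 0.2143 m.
a = 2.241 m/s²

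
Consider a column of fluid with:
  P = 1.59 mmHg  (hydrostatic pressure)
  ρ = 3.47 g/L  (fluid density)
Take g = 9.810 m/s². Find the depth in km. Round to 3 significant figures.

0.00623 km

Rearranging P = ρ·g·h for h: h = P/(ρ·g).
P = 1.59 mmHg = 212.0 Pa; ρ = 3.47 g/L = 3.470 kg/m³; g = 9.810 m/s².
h = 6.227 m
6.227 m × (1 km / 1000 m) = 0.006227 km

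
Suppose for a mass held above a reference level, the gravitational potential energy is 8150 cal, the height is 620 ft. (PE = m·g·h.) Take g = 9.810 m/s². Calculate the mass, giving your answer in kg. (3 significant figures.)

18.4 kg

Rearranging PE = m·g·h for m: m = PE/(g·h).
PE = 8150 cal = 34100 J; h = 620 ft = 189.0 m; g = 9.810 m/s².
m = 18.39 kg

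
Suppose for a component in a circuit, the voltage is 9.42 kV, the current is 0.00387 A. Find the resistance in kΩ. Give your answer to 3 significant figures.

Rearranging V = I·R for R: R = V/I.
V = 9.42 kV = 9420 V; I = 0.00387 A.
R = 2.434×10^6 Ω
2.434×10^6 Ω × (1 kΩ / 1000 Ω) = 2434 kΩ

2430 kΩ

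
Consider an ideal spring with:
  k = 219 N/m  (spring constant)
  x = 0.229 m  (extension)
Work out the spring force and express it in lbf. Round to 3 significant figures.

11.3 lbf

F is given directly by: F = kx.
k = 219 N/m; x = 0.229 m.
F = 50.15 N
50.15 N × (1 lbf / 4.448 N) = 11.27 lbf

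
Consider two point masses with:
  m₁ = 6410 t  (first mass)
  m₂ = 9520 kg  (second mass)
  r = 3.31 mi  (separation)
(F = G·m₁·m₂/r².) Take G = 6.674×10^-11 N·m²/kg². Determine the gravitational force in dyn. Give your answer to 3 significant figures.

0.0144 dyn

F is given directly by: F = Gm₁m₂/r².
m₁ = 6410 t = 6.410×10^6 kg; m₂ = 9520 kg; r = 3.31 mi = 5327 m; G = 6.674×10^-11 N·m²/kg².
F = 1.435×10^-7 N
1.435×10^-7 N × (1 dyn / 1.000×10^-5 N) = 0.01435 dyn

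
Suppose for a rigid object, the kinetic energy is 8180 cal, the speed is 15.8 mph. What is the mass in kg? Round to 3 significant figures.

1370 kg

Solving KE = ½mv² for m: m = 2·KE/v².
KE = 8180 cal = 34225 J; v = 15.8 mph = 7.063 m/s.
m = 1372 kg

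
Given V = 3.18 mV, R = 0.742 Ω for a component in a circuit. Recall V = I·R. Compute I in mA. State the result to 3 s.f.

From Ohm's law: I = V/R.
V = 3.18 mV = 0.003180 V; R = 0.742 Ω.
I = 0.004286 A
0.004286 A × (1 mA / 0.001000 A) = 4.286 mA

4.29 mA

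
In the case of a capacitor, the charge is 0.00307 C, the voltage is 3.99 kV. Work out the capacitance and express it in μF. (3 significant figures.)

C is given directly by: C = Q/V.
Q = 0.00307 C; V = 3.99 kV = 3990 V.
C = 7.694×10^-7 F
7.694×10^-7 F × (1 μF / 1.000×10^-6 F) = 0.7694 μF

0.769 μF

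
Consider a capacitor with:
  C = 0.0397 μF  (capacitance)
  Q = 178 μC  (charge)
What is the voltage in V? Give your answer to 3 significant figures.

4480 V

Rearranging: V = Q/C.
C = 0.0397 μF = 3.970×10^-8 F; Q = 178 μC = 1.780×10^-4 C.
V = 4484 V  (the unit combination reduces to kg·m²/(A·s³) = V)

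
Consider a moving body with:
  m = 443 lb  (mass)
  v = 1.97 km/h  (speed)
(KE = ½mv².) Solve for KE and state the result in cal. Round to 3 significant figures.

7.19 cal

Directly: KE = ½mv².
m = 443 lb = 200.9 kg; v = 1.97 km/h = 0.5472 m/s.
KE = 30.09 J
30.09 J × (1 cal / 4.184 J) = 7.191 cal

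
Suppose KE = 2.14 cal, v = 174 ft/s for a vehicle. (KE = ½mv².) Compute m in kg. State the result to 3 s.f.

Solving KE = ½mv² for m: m = 2·KE/v².
KE = 2.14 cal = 8.954 J; v = 174 ft/s = 53.04 m/s.
m = 0.006367 kg

0.00637 kg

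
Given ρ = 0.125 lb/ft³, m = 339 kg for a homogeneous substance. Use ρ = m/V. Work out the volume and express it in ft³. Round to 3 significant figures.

Rearranging ρ = m/V for V: V = m/ρ.
ρ = 0.125 lb/ft³ = 2.002 kg/m³; m = 339 kg.
V = 169.3 m³
169.3 m³ × (1 ft³ / 0.02832 m³) = 5979 ft³

5980 ft³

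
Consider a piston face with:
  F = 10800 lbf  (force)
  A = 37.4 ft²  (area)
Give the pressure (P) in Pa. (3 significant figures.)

Directly: P = F/A.
F = 10800 lbf = 48041 N; A = 37.4 ft² = 3.475 m².
P = 13826 Pa

13800 Pa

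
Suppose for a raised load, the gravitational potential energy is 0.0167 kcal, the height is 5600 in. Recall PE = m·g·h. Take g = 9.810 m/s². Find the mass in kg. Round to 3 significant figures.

0.0501 kg

Solving PE = m·g·h for m: m = PE/(g·h).
PE = 0.0167 kcal = 69.87 J; h = 5600 in = 142.2 m; g = 9.810 m/s².
m = 0.05007 kg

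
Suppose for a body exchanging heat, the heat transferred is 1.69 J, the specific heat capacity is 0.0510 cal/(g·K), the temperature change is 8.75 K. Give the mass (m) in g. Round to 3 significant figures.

0.905 g

Rearranging: m = Q/(c·ΔT).
Q = 1.69 J; c = 0.0510 cal/(g·K) = 213.4 J/(kg·K); ΔT = 8.75 K.
m = 9.051×10^-4 kg
9.051×10^-4 kg × (1 g / 0.001000 kg) = 0.9051 g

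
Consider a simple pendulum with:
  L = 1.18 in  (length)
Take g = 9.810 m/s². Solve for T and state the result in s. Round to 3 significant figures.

0.347 s

Directly: T = 2π√(L/g).
L = 1.18 in = 0.02997 m; g = 9.810 m/s².
T = 0.3473 s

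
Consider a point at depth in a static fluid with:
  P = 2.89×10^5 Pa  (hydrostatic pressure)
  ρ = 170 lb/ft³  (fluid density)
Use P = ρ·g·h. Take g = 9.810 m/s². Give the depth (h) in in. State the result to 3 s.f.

Solving P = ρ·g·h for h: h = P/(ρ·g).
P = 2.89×10^5 Pa; ρ = 170 lb/ft³ = 2723 kg/m³; g = 9.810 m/s².
h = 10.82 m
10.82 m × (1 in / 0.02540 m) = 425.9 in

426 in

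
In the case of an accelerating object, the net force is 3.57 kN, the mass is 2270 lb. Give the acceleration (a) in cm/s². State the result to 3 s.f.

From Newton's second law: a = F/m.
F = 3.57 kN = 3570 N; m = 2270 lb = 1030 kg.
a = 3.467 m/s²
3.467 m/s² × (1 cm/s² / 0.01000 m/s²) = 346.7 cm/s²

347 cm/s²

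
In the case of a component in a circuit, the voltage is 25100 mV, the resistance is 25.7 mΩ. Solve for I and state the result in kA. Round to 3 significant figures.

From Ohm's law: I = V/R.
V = 25100 mV = 25.10 V; R = 25.7 mΩ = 0.02570 Ω.
I = 976.7 A
976.7 A × (1 kA / 1000 A) = 0.9767 kA

0.977 kA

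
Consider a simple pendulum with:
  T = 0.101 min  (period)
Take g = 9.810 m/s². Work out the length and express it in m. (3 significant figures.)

9.13 m

Solving T = 2π√(L/g) for L: L = g·(T/2π)².
T = 0.101 min = 6.060 s; g = 9.810 m/s².
L = 9.125 m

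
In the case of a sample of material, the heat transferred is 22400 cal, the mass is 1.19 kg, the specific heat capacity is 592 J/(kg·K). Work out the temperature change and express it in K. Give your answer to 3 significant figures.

Rearranging: ΔT = Q/(m·c).
Q = 22400 cal = 93722 J; m = 1.19 kg; c = 592 J/(kg·K).
ΔT = 133.0 K

133 K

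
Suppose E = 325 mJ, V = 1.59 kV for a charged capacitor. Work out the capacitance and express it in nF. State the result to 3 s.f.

Rearranging E = ½C·V² for C: C = 2E/V².
E = 325 mJ = 0.3250 J; V = 1.59 kV = 1590 V.
C = 2.571×10^-7 F
2.571×10^-7 F × (1 nF / 1.000×10^-9 F) = 257.1 nF

257 nF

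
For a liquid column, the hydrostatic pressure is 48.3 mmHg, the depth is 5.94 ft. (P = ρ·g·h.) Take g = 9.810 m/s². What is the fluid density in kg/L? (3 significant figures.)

Rearranging: ρ = P/(g·h).
P = 48.3 mmHg = 6439 Pa; h = 5.94 ft = 1.811 m; g = 9.810 m/s².
ρ = 362.6 kg/m³
362.6 kg/m³ × (1 kg/L / 1000 kg/m³) = 0.3626 kg/L

0.363 kg/L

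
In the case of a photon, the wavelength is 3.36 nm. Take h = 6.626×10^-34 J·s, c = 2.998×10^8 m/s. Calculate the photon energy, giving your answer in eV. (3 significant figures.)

369 eV

Directly: E = hc/λ.
λ = 3.36 nm = 3.360×10^-9 m; h = 6.626×10^-34 J·s; c = 2.998×10^8 m/s.
E = 5.912×10^-17 J
5.912×10^-17 J × (1 eV / 1.602×10^-19 J) = 369.0 eV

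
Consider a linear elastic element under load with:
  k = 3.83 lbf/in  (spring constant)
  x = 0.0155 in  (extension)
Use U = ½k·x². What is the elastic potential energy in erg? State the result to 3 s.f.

Directly: U = ½kx².
k = 3.83 lbf/in = 670.7 N/m; x = 0.0155 in = 3.937×10^-4 m.
U = 5.198×10^-5 J
5.198×10^-5 J × (1 erg / 1.000×10^-7 J) = 519.8 erg

520 erg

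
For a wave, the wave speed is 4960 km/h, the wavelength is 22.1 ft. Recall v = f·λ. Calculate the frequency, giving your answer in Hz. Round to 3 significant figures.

205 Hz

Solving v = f·λ for f: f = v/λ.
v = 4960 km/h = 1378 m/s; λ = 22.1 ft = 6.736 m.
f = 204.5 Hz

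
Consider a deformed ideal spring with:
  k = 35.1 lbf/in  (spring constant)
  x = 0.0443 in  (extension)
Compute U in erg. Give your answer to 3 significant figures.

U is given directly by: U = ½kx².
k = 35.1 lbf/in = 6147 N/m; x = 0.0443 in = 0.001125 m.
U = 0.003891 J
0.003891 J × (1 erg / 1.000×10^-7 J) = 38914 erg

38900 erg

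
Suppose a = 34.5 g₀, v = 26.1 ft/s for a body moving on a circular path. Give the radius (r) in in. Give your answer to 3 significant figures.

Rearranging a = v²/r for r: r = v²/a.
a = 34.5 g₀ = 338.3 m/s²; v = 26.1 ft/s = 7.955 m/s.
r = 0.1871 m
0.1871 m × (1 in / 0.02540 m) = 7.364 in

7.36 in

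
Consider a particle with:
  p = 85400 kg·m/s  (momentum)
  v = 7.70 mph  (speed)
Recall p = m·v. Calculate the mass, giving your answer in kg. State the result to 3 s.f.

24800 kg

Rearranging p = m·v for m: m = p/v.
p = 85400 kg·m/s; v = 7.70 mph = 3.442 m/s.
m = 24810 kg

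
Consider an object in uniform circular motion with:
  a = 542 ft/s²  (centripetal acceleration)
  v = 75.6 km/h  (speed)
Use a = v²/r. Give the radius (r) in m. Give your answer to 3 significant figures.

Rearranging a = v²/r for r: r = v²/a.
a = 542 ft/s² = 165.2 m/s²; v = 75.6 km/h = 21.00 m/s.
r = 2.669 m

2.67 m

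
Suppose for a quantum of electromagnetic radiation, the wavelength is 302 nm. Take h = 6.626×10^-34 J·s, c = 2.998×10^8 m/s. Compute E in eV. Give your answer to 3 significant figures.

Directly: E = hc/λ.
λ = 302 nm = 3.020×10^-7 m; h = 6.626×10^-34 J·s; c = 2.998×10^8 m/s.
E = 6.578×10^-19 J
6.578×10^-19 J × (1 eV / 1.602×10^-19 J) = 4.105 eV

4.11 eV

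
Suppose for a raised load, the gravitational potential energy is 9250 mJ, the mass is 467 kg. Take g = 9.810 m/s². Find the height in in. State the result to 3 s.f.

0.0795 in

Rearranging: h = PE/(m·g).
PE = 9250 mJ = 9.250 J; m = 467 kg; g = 9.810 m/s².
h = 0.002019 m
0.002019 m × (1 in / 0.02540 m) = 0.07949 in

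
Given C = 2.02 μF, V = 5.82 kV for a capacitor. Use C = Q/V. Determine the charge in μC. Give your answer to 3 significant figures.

Solving C = Q/V for Q: Q = CV.
C = 2.02 μF = 2.020×10^-6 F; V = 5.82 kV = 5820 V.
Q = 0.01176 C
0.01176 C × (1 μC / 1.000×10^-6 C) = 11756 μC

11800 μC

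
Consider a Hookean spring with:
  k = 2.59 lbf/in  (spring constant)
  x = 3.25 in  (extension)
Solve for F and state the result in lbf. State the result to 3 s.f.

8.42 lbf

F is given directly by: F = kx.
k = 2.59 lbf/in = 453.6 N/m; x = 3.25 in = 0.08255 m.
F = 37.44 N
37.44 N × (1 lbf / 4.448 N) = 8.418 lbf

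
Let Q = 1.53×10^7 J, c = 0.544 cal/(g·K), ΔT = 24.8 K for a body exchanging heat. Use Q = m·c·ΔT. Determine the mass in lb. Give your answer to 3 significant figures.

598 lb

Rearranging Q = m·c·ΔT for m: m = Q/(c·ΔT).
Q = 1.53×10^7 J; c = 0.544 cal/(g·K) = 2276 J/(kg·K); ΔT = 24.8 K.
m = 271.0 kg
271.0 kg × (1 lb / 0.4536 kg) = 597.6 lb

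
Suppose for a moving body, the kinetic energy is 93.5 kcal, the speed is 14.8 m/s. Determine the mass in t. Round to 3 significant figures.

Rearranging KE = ½mv² for m: m = 2·KE/v².
KE = 93.5 kcal = 3.912×10^5 J; v = 14.8 m/s.
m = 3572 kg
3572 kg × (1 t / 1000 kg) = 3.572 t

3.57 t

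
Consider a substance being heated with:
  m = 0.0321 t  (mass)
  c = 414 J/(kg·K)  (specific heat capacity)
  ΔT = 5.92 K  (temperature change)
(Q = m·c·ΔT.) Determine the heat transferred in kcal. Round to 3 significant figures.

Directly: Q = mcΔT.
m = 0.0321 t = 32.10 kg; c = 414 J/(kg·K); ΔT = 5.92 K.
Q = 78673 J
78673 J × (1 kcal / 4184 J) = 18.80 kcal

18.8 kcal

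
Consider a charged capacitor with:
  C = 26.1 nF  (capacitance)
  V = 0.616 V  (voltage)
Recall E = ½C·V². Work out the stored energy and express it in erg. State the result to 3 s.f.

0.0495 erg

Directly: E = ½CV².
C = 26.1 nF = 2.610×10^-8 F; V = 0.616 V.
E = 4.952×10^-9 J
4.952×10^-9 J × (1 erg / 1.000×10^-7 J) = 0.04952 erg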